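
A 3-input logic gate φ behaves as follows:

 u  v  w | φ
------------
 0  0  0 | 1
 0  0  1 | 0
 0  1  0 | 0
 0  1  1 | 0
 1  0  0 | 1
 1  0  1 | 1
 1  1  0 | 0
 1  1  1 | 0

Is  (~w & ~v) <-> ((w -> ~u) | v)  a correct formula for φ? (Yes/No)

Evaluate (~w & ~v) <-> ((w -> ~u) | v) on each row and compare to φ:
  u=0, v=0, w=0: formula gives 1, φ = 1 ✓
  u=0, v=0, w=1: formula gives 0, φ = 0 ✓
  u=0, v=1, w=0: formula gives 0, φ = 0 ✓
  u=0, v=1, w=1: formula gives 0, φ = 0 ✓
  u=1, v=0, w=0: formula gives 1, φ = 1 ✓
  …and likewise for the remaining 3 rows.
Every row agrees, so the formula is equivalent.

Yes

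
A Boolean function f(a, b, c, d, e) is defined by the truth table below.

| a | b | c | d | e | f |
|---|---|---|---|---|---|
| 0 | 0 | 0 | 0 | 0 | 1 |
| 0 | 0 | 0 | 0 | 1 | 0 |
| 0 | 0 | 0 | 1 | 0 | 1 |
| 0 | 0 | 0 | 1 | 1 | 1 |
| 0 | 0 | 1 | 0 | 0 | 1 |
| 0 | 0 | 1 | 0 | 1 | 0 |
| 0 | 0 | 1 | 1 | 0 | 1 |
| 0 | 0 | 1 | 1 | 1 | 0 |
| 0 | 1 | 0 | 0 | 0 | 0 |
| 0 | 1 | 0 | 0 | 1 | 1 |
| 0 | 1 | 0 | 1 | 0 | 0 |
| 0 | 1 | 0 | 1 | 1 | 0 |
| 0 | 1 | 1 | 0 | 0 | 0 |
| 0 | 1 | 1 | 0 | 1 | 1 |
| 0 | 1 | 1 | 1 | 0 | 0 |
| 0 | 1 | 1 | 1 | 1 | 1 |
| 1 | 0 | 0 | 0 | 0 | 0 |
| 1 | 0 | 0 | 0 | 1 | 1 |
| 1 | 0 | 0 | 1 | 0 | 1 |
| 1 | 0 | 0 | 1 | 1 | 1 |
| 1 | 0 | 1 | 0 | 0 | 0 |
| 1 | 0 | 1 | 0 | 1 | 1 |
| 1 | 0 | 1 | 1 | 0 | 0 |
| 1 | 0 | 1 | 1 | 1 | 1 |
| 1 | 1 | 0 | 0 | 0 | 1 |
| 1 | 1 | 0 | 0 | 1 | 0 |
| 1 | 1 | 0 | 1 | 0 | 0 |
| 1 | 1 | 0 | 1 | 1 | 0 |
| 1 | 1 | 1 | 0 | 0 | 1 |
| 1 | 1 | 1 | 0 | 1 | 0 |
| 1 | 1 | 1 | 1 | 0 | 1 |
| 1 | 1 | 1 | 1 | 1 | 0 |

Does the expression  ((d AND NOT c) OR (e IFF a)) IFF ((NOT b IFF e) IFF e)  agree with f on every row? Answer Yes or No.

Test each input against both f and the formula:
  a=0, b=0, c=0, d=0, e=0: formula gives 1, f = 1 ✓
  a=0, b=0, c=0, d=0, e=1: formula gives 0, f = 0 ✓
  a=0, b=0, c=0, d=1, e=0: formula gives 1, f = 1 ✓
  a=0, b=0, c=0, d=1, e=1: formula gives 1, f = 1 ✓
  …and likewise for the remaining 28 rows.
All 32 rows match — the expression computes f exactly.

Yes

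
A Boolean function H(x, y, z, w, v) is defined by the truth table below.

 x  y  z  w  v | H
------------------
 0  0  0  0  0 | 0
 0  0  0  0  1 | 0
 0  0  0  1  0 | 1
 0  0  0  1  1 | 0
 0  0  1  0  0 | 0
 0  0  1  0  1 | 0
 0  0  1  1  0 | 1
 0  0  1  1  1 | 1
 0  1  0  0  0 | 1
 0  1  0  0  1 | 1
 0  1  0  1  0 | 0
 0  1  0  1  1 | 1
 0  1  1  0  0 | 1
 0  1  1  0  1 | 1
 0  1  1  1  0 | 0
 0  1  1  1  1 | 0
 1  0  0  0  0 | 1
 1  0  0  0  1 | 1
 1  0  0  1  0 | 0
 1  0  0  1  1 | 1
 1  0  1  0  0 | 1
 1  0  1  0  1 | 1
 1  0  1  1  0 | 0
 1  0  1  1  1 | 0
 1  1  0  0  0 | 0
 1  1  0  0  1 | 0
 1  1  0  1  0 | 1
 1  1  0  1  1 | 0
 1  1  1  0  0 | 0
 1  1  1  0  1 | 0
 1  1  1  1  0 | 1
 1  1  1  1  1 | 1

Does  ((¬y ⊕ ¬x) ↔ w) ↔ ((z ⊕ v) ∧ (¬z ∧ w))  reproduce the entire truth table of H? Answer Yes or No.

Yes

Evaluate ((¬y ⊕ ¬x) ↔ w) ↔ ((z ⊕ v) ∧ (¬z ∧ w)) on each row and compare to H:
  x=0, y=0, z=0, w=0, v=0: formula gives 0, H = 0 ✓
  x=0, y=0, z=0, w=0, v=1: formula gives 0, H = 0 ✓
  x=0, y=0, z=0, w=1, v=0: formula gives 1, H = 1 ✓
  x=0, y=0, z=0, w=1, v=1: formula gives 0, H = 0 ✓
  …and likewise for the remaining 28 rows.
No disagreement on any input; they are logically equivalent.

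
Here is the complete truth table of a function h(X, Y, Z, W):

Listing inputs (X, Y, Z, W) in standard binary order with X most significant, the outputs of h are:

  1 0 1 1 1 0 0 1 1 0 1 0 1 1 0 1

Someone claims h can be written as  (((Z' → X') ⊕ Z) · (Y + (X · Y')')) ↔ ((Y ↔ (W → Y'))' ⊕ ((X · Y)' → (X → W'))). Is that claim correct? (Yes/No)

No

Evaluate (((Z' → X') ⊕ Z) · (Y + (X · Y')')) ↔ ((Y ↔ (W → Y'))' ⊕ ((X · Y)' → (X → W'))) on each row and compare to h:
  X=0, Y=0, Z=0, W=0: formula gives 0, but h = 1 ✗
Row (0,0,0,0) is a counterexample, so the formula is not equivalent to h.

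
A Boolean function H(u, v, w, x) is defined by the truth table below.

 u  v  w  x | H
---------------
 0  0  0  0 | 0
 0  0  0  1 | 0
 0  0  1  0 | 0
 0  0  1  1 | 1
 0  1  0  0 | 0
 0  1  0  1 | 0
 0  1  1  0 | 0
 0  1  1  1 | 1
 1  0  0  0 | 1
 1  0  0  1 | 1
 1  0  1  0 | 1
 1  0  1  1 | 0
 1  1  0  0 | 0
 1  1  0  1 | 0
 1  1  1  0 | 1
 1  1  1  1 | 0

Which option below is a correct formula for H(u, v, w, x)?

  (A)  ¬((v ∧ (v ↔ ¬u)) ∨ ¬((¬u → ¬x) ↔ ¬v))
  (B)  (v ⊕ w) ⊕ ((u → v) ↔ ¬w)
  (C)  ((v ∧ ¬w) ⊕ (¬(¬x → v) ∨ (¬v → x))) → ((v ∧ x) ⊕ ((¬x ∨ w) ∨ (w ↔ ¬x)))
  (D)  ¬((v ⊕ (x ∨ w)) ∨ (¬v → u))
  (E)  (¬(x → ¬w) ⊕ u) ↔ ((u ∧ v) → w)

E

(A) disagrees with H on (0,0,0,0) (formula → 1, table → 0); rule it out.
(B) disagrees with H on (0,0,0,0) (formula → 1, table → 0); rule it out.
(C) disagrees with H on (0,0,0,0) (formula → 1, table → 0); rule it out.
(D) disagrees with H on (0,0,0,0) (formula → 1, table → 0); rule it out.
Only (E) survives; checking it on all 16 rows confirms it matches H.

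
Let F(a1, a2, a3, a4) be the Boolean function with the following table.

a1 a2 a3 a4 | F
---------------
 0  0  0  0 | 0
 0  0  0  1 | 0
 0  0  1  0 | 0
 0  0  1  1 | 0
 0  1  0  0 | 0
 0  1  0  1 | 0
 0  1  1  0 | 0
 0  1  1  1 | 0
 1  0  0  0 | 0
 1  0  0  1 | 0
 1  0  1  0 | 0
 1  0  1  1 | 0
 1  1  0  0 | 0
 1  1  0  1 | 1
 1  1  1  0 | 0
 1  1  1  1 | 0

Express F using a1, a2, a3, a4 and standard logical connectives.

Only row (1,1,0,1) gives 1. That row's minterm a1·a2·¬a3·a4 is F directly.

F(a1, a2, a3, a4) = ((a1 AND a2) AND NOT a3) AND a4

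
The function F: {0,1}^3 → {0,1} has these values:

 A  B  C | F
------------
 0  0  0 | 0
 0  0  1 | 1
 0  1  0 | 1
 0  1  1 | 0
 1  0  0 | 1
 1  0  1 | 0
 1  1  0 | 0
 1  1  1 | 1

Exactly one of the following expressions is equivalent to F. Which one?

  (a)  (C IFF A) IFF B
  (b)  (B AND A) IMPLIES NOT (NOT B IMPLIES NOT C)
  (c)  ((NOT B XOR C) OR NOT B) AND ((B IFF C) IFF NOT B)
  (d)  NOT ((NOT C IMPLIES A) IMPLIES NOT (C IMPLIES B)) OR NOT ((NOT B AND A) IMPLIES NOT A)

a

(b) disagrees with F on (0,0,0) (formula → 1, table → 0); rule it out.
(c) disagrees with F on (0,0,0) (formula → 1, table → 0); rule it out.
(d) disagrees with F on (0,0,1) (formula → 0, table → 1); rule it out.
(a) is the remaining candidate, and it agrees with F on all 8 inputs.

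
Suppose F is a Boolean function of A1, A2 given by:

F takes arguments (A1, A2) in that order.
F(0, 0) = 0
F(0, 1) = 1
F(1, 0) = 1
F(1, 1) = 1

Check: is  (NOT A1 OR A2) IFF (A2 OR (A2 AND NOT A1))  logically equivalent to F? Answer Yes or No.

Yes

Check the formula against F row by row:
  A1=0, A2=0: formula gives 0, F = 0 ✓
  A1=0, A2=1: formula gives 1, F = 1 ✓
  A1=1, A2=0: formula gives 1, F = 1 ✓
  A1=1, A2=1: formula gives 1, F = 1 ✓
All 4 rows match — the expression computes F exactly.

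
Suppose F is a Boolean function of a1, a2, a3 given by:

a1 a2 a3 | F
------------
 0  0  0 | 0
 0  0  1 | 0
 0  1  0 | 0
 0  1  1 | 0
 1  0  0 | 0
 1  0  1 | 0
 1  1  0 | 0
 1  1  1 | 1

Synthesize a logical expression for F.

The output is 1 only when every input is 1 — the AND of all inputs.

F(a1, a2, a3) = (a1 AND a2) AND a3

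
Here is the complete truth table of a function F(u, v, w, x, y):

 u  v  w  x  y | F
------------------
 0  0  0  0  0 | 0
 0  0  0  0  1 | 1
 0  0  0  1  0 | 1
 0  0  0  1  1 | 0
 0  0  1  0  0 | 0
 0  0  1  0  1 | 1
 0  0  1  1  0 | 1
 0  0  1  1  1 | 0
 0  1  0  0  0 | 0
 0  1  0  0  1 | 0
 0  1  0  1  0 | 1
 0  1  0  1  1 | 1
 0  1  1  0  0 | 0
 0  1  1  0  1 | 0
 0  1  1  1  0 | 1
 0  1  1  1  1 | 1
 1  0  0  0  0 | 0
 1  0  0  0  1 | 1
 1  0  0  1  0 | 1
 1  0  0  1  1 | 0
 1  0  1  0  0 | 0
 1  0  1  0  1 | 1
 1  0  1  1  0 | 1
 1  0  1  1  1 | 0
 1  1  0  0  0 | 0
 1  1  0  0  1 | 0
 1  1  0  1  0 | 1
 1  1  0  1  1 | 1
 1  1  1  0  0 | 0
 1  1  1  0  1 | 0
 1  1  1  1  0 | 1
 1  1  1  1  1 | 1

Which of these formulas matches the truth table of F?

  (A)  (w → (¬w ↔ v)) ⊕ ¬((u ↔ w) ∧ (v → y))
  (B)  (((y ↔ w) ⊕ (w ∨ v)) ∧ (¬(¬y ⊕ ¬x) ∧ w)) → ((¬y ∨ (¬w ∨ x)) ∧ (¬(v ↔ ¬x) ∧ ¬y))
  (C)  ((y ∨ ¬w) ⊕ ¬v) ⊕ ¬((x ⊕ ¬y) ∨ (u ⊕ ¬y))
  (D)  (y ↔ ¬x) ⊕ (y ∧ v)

(A): at (0,0,0,0,0) it gives 1, but F = 0 — eliminated.
(B): at (0,0,0,0,0) it gives 1, but F = 0 — eliminated.
(C): at (0,0,0,1,0) it gives 0, but F = 1 — eliminated.
That leaves (D). Evaluating it on every row reproduces the table of F exactly.

D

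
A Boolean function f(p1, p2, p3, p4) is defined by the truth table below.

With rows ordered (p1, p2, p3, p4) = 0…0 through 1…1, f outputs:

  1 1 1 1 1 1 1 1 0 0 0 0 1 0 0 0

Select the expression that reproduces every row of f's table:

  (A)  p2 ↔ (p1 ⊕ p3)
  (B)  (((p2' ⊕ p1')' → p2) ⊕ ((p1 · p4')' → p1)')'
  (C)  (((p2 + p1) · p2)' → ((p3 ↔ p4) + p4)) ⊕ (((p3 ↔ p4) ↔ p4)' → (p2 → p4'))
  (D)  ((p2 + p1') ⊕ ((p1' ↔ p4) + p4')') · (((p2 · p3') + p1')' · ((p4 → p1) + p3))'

D

(A) fails at (0,0,1,0): the formula yields 0, f is 1.
(B) fails at (0,0,0,0): the formula yields 0, f is 1.
(C) fails at (0,0,0,0): the formula yields 0, f is 1.
That leaves (D). Evaluating it on every row reproduces the table of f exactly.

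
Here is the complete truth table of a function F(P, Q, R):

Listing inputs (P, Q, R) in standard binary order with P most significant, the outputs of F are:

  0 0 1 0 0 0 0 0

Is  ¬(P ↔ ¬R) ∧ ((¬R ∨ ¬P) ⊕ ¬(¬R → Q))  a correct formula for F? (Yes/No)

Yes

Evaluate ¬(P ↔ ¬R) ∧ ((¬R ∨ ¬P) ⊕ ¬(¬R → Q)) on each row and compare to F:
  P=0, Q=0, R=0: formula gives 0, F = 0 ✓
  P=0, Q=0, R=1: formula gives 0, F = 0 ✓
  P=0, Q=1, R=0: formula gives 1, F = 1 ✓
  P=0, Q=1, R=1: formula gives 0, F = 0 ✓
  P=1, Q=0, R=0: formula gives 0, F = 0 ✓
  …and likewise for the remaining 3 rows.
All 8 rows match — the expression computes F exactly.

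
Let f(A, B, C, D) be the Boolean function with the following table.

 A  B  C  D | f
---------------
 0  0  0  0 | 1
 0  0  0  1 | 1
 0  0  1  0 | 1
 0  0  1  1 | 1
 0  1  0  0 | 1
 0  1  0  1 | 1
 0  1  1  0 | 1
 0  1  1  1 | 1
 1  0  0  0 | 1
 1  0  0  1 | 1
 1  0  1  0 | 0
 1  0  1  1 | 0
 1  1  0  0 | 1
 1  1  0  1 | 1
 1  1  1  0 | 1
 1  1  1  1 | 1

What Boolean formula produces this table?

f(A, B, C, D) = ¬((((A ∧ ¬B) ∧ C) ∧ ¬D) ∨ (((A ∧ ¬B) ∧ C) ∧ D))

There are just 2 zero rows: (1,0,1,0), (1,0,1,1). Their minterms are A·¬B·C·¬D, A·¬B·C·D; the OR of those covers precisely the 0-outputs, and negating it yields f.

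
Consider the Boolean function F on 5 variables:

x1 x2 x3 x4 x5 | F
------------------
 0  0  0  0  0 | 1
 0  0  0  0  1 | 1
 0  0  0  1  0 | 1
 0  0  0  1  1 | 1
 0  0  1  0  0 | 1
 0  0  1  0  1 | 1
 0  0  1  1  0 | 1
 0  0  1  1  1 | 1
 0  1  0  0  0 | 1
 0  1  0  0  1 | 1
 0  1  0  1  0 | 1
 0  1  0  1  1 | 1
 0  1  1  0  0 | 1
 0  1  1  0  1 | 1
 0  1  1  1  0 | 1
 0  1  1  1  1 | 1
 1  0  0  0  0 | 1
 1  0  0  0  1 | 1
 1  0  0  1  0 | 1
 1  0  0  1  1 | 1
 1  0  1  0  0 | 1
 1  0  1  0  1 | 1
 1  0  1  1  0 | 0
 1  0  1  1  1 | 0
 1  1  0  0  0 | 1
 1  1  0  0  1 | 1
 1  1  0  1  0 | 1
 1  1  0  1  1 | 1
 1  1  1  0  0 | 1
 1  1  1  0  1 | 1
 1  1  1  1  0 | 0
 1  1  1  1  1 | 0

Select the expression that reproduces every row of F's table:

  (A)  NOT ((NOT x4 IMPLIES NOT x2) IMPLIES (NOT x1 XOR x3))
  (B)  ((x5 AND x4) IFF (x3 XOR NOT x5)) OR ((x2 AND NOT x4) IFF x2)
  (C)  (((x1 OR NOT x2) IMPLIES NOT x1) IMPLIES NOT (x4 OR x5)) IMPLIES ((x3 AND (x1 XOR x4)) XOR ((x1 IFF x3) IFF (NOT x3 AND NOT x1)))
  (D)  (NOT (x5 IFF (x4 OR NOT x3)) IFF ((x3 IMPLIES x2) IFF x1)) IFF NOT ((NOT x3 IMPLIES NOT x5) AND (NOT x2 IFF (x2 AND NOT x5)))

C

(A) disagrees with F on (0,0,0,0,0) (formula → 0, table → 1); rule it out.
(B) disagrees with F on (0,1,0,1,0) (formula → 0, table → 1); rule it out.
(D) disagrees with F on (0,0,0,0,0) (formula → 0, table → 1); rule it out.
That leaves (C). Evaluating it on every row reproduces the table of F exactly.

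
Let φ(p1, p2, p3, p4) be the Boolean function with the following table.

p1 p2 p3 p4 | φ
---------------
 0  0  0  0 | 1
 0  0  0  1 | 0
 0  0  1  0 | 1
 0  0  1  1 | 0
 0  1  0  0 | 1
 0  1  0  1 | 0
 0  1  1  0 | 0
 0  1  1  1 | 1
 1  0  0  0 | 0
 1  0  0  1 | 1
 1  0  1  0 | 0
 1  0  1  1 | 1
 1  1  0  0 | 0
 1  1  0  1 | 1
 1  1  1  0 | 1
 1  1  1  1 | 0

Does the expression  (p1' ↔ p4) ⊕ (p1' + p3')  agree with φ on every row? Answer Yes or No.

Evaluate (p1' ↔ p4) ⊕ (p1' + p3') on each row and compare to φ:
  p1=0, p2=0, p3=0, p4=0: formula gives 1, φ = 1 ✓
  p1=0, p2=0, p3=0, p4=1: formula gives 0, φ = 0 ✓
  p1=0, p2=0, p3=1, p4=0: formula gives 1, φ = 1 ✓
  p1=0, p2=0, p3=1, p4=1: formula gives 0, φ = 0 ✓
  …
  p1=0, p2=1, p3=1, p4=0: formula gives 1, but φ = 0 ✗
Since they disagree at (0,1,1,0), the expression is not a correct formula for φ.

No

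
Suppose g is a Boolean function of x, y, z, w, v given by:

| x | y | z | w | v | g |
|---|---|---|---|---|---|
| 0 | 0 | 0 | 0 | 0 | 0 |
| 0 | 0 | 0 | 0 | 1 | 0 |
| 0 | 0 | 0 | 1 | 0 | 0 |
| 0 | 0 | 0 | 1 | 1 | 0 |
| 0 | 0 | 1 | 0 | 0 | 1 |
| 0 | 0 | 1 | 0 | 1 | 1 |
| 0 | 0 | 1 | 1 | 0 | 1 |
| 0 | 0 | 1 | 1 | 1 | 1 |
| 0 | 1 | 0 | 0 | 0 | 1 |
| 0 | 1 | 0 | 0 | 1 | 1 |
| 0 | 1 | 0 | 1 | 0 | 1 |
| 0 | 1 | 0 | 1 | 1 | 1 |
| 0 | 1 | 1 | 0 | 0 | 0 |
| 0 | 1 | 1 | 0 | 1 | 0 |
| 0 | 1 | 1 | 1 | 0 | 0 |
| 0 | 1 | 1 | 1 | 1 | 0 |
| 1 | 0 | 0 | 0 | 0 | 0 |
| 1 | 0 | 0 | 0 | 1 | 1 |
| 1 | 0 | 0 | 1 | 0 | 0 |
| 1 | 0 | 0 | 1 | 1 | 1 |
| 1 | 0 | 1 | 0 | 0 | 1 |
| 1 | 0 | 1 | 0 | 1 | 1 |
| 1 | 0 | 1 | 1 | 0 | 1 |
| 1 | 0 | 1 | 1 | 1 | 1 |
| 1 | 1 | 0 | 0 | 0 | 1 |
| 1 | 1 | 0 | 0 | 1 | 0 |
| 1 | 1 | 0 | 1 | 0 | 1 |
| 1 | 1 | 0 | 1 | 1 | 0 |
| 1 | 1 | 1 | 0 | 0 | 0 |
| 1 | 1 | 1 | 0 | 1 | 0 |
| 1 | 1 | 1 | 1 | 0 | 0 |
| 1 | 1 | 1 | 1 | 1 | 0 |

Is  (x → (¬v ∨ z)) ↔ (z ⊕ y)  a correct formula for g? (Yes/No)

Test each input against both g and the formula:
  x=0, y=0, z=0, w=0, v=0: formula gives 0, g = 0 ✓
  x=0, y=0, z=0, w=0, v=1: formula gives 0, g = 0 ✓
  x=0, y=0, z=0, w=1, v=0: formula gives 0, g = 0 ✓
  x=0, y=0, z=0, w=1, v=1: formula gives 0, g = 0 ✓
  … (the remaining 28 rows also agree.)
All 32 rows match — the expression computes g exactly.

Yes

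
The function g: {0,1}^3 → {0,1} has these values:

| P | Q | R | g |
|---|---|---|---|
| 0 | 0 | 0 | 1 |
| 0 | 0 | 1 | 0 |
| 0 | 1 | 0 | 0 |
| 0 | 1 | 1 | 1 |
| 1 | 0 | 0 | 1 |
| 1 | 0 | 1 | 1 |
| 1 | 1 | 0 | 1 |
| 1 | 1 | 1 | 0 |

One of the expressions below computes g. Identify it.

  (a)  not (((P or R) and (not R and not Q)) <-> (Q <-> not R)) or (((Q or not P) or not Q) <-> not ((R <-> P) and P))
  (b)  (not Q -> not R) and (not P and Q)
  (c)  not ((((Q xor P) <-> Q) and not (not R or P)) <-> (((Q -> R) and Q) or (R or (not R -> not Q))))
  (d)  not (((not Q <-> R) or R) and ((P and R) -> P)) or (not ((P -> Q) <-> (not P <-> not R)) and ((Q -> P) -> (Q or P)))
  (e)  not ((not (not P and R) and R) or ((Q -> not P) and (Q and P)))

(a) fails at (0,0,1): the formula yields 1, g is 0.
(b) fails at (0,0,0): the formula yields 0, g is 1.
(c) fails at (0,1,1): the formula yields 0, g is 1.
(e) fails at (0,0,1): the formula yields 1, g is 0.
Only (d) survives; checking it on all 8 rows confirms it matches g.

d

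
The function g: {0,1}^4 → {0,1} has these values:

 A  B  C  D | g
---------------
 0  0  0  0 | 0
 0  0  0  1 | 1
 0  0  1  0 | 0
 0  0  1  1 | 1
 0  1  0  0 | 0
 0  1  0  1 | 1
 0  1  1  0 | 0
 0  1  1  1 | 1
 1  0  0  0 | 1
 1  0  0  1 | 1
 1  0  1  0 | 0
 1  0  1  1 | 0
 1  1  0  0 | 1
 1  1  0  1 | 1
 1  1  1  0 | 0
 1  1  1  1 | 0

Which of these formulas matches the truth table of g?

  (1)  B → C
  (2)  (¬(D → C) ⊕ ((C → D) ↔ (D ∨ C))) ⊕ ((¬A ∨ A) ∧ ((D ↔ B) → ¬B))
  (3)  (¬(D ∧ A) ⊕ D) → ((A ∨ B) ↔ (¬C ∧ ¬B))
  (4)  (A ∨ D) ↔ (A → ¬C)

4

(1): at (0,0,0,0) it gives 1, but g = 0 — eliminated.
(2): at (0,0,0,0) it gives 1, but g = 0 — eliminated.
(3): at (0,0,1,0) it gives 1, but g = 0 — eliminated.
(4) is the remaining candidate, and it agrees with g on all 16 inputs.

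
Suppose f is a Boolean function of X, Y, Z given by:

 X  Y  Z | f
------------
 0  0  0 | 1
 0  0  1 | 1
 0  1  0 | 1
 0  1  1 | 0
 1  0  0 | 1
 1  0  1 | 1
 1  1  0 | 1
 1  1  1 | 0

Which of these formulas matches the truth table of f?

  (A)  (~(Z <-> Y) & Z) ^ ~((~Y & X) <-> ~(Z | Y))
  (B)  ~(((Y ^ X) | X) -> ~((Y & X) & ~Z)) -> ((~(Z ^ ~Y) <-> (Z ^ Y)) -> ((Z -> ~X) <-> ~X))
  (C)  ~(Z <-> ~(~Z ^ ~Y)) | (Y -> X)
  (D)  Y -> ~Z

(A): at (0,1,0) it gives 0, but f = 1 — eliminated.
(B): at (0,1,1) it gives 1, but f = 0 — eliminated.
(C): at (0,1,0) it gives 0, but f = 1 — eliminated.
That leaves (D). Evaluating it on every row reproduces the table of f exactly.

D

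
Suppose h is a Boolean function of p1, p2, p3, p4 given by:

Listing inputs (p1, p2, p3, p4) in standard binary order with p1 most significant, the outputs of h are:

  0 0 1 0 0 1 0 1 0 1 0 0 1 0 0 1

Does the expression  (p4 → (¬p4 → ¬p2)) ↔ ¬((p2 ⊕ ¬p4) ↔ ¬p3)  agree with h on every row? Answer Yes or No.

Evaluate (p4 → (¬p4 → ¬p2)) ↔ ¬((p2 ⊕ ¬p4) ↔ ¬p3) on each row and compare to h:
  p1=0, p2=0, p3=0, p4=0: formula gives 0, h = 0 ✓
  p1=0, p2=0, p3=0, p4=1: formula gives 1, but h = 0 ✗
Row (0,0,0,1) is a counterexample, so the formula is not equivalent to h.

No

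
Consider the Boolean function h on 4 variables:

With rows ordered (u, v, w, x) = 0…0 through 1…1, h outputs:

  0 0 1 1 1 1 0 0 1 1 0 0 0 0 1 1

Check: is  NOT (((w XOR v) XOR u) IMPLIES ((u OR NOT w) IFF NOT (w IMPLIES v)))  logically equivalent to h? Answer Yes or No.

Yes

Test each input against both h and the formula:
  u=0, v=0, w=0, x=0: formula gives 0, h = 0 ✓
  u=0, v=0, w=0, x=1: formula gives 0, h = 0 ✓
  u=0, v=0, w=1, x=0: formula gives 1, h = 1 ✓
  u=0, v=0, w=1, x=1: formula gives 1, h = 1 ✓
  …and likewise for the remaining 12 rows.
No disagreement on any input; they are logically equivalent.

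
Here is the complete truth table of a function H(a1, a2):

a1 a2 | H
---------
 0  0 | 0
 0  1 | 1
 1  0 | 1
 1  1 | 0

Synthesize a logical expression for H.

The output is 1 exactly when an odd number of inputs are 1 — the 2-way XOR (parity).

H(a1, a2) = a1 xor a2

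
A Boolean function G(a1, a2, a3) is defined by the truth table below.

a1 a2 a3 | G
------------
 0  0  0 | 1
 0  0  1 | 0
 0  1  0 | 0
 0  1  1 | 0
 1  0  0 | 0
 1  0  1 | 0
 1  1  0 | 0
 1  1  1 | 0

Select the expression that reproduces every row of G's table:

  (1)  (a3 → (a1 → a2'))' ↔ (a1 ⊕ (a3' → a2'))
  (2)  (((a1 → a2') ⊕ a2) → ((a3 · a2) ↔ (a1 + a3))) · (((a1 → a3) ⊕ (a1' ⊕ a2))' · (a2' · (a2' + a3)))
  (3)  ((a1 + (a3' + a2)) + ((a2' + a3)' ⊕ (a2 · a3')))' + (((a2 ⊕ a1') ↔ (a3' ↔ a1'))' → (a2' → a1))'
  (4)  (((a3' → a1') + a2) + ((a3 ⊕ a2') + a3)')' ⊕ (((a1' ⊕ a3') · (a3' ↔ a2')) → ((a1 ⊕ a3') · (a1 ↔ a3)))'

(1) disagrees with G on (0,0,0) (formula → 0, table → 1); rule it out.
(3) disagrees with G on (0,0,0) (formula → 0, table → 1); rule it out.
(4) disagrees with G on (0,0,0) (formula → 0, table → 1); rule it out.
Only (2) survives; checking it on all 8 rows confirms it matches G.

2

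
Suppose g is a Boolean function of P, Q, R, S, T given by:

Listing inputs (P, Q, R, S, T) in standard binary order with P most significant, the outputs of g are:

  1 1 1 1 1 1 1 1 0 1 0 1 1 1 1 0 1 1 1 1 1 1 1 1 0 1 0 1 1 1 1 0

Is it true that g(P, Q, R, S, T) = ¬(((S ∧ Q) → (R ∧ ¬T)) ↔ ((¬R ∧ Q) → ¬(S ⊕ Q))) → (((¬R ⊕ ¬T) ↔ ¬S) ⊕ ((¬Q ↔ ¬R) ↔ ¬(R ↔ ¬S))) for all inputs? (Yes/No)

Yes

Test each input against both g and the formula:
  P=0, Q=0, R=0, S=0, T=0: formula gives 1, g = 1 ✓
  P=0, Q=0, R=0, S=0, T=1: formula gives 1, g = 1 ✓
  P=0, Q=0, R=0, S=1, T=0: formula gives 1, g = 1 ✓
  P=0, Q=0, R=0, S=1, T=1: formula gives 1, g = 1 ✓
  …and likewise for the remaining 28 rows.
Every row agrees, so the formula is equivalent.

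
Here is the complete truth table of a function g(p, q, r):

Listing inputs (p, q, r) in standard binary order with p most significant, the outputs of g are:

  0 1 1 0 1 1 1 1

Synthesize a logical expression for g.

g(p, q, r) = ¬(((¬p ∧ ¬q) ∧ ¬r) ∨ ((¬p ∧ q) ∧ r))

g is 0 on only 2 rows — (0,0,0), (0,1,1). Writing each as a minterm (¬p·¬q·¬r, ¬p·q·r) and OR-ing them characterizes exactly where g=0, so g is the negation of that disjunction.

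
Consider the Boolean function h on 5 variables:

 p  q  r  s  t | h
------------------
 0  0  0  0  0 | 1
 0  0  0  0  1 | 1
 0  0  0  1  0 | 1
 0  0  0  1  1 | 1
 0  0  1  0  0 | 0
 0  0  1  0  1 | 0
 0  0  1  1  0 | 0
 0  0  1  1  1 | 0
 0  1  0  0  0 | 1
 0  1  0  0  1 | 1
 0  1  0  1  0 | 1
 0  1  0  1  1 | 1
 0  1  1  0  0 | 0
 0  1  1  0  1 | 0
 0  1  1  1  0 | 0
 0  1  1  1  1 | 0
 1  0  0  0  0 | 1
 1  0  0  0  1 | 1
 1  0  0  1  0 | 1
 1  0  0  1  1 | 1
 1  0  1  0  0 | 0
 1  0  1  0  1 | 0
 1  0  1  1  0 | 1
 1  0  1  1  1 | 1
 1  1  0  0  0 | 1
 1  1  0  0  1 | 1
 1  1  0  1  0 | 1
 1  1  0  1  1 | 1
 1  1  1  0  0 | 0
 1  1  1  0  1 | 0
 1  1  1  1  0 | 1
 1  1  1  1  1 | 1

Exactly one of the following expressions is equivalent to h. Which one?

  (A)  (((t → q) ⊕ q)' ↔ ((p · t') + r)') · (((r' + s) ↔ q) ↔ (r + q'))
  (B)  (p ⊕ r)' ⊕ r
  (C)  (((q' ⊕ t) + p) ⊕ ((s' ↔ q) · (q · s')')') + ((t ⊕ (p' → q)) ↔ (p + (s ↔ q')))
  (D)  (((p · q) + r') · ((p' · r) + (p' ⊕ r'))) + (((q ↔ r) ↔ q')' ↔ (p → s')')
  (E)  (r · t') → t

D

(A) disagrees with h on (0,0,0,0,0) (formula → 0, table → 1); rule it out.
(B) disagrees with h on (0,0,1,0,0) (formula → 1, table → 0); rule it out.
(C) disagrees with h on (0,0,1,0,0) (formula → 1, table → 0); rule it out.
(E) disagrees with h on (0,0,1,0,1) (formula → 1, table → 0); rule it out.
(D) is the remaining candidate, and it agrees with h on all 32 inputs.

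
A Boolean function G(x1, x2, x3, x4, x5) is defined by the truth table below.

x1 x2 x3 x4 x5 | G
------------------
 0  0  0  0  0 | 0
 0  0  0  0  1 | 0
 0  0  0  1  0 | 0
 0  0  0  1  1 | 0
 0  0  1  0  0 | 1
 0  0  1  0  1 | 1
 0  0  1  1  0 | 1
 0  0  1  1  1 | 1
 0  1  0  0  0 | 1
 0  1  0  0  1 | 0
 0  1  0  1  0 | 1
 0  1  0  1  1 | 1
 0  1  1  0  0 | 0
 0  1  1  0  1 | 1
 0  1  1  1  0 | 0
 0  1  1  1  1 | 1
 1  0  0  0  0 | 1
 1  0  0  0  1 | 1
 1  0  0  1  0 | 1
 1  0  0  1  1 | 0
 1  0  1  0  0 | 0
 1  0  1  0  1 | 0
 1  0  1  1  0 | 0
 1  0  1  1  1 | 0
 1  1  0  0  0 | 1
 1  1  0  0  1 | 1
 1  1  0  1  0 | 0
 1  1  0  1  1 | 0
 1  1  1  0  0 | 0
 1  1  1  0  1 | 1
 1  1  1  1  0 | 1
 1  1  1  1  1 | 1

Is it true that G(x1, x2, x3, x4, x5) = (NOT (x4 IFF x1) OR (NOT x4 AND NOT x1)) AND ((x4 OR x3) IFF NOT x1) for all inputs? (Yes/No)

Test each input against both G and the formula:
  x1=0, x2=0, x3=0, x4=0, x5=0: formula gives 0, G = 0 ✓
  x1=0, x2=0, x3=0, x4=0, x5=1: formula gives 0, G = 0 ✓
  x1=0, x2=0, x3=0, x4=1, x5=0: formula gives 1, but G = 0 ✗
Since they disagree at (0,0,0,1,0), the expression is not a correct formula for G.

No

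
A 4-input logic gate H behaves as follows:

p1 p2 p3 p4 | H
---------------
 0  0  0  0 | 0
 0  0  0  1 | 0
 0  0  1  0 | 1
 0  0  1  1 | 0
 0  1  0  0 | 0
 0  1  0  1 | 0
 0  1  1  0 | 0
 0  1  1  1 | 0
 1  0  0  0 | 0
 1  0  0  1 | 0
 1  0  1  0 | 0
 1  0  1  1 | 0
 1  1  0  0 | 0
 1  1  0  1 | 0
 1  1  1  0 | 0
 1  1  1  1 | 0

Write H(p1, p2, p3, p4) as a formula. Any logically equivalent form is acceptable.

H(p1, p2, p3, p4) = ((~p1 & ~p2) & p3) & ~p4

Only row (0,0,1,0) gives 1. That row's minterm ¬p1·¬p2·p3·¬p4 is H directly.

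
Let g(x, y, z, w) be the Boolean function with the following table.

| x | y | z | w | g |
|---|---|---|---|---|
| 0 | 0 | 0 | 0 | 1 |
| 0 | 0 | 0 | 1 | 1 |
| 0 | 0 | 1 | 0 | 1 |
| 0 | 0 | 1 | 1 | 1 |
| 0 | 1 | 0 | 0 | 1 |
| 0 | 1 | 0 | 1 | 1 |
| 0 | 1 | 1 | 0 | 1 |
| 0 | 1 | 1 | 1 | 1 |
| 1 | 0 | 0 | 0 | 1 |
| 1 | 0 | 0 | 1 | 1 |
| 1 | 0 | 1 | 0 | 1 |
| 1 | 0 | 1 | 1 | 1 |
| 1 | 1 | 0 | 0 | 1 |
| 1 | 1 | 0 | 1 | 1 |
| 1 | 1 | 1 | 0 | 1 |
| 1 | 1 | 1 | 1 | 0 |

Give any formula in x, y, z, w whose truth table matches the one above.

g(x, y, z, w) = NOT (((x AND y) AND z) AND w)

The output is 0 only when every input is 1 — NAND of all inputs.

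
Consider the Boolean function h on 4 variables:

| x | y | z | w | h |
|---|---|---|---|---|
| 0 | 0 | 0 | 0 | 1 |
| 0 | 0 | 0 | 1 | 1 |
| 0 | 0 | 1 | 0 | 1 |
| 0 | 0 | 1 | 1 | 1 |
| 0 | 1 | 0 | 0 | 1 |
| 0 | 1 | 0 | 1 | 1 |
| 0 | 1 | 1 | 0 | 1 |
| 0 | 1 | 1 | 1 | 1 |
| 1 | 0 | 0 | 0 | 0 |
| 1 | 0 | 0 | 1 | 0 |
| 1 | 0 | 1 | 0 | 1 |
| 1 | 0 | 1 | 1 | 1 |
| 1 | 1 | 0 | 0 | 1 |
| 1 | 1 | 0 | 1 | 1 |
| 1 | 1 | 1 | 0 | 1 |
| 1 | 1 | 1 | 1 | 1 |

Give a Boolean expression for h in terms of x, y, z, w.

h(x, y, z, w) = not ((((x and not y) and not z) and not w) or (((x and not y) and not z) and w))

There are just 2 zero rows: (1,0,0,0), (1,0,0,1). Their minterms are x·¬y·¬z·¬w, x·¬y·¬z·w; the OR of those covers precisely the 0-outputs, and negating it yields h.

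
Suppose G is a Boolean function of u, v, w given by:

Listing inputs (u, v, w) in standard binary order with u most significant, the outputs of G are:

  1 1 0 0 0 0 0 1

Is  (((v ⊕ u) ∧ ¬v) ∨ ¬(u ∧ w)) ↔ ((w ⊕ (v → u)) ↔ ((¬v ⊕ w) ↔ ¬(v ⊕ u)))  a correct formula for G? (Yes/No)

Test each input against both G and the formula:
  u=0, v=0, w=0: formula gives 1, G = 1 ✓
  u=0, v=0, w=1: formula gives 1, G = 1 ✓
  u=0, v=1, w=0: formula gives 0, G = 0 ✓
  u=0, v=1, w=1: formula gives 0, G = 0 ✓
  u=1, v=0, w=0: formula gives 0, G = 0 ✓
  …and likewise for the remaining 3 rows.
No disagreement on any input; they are logically equivalent.

Yes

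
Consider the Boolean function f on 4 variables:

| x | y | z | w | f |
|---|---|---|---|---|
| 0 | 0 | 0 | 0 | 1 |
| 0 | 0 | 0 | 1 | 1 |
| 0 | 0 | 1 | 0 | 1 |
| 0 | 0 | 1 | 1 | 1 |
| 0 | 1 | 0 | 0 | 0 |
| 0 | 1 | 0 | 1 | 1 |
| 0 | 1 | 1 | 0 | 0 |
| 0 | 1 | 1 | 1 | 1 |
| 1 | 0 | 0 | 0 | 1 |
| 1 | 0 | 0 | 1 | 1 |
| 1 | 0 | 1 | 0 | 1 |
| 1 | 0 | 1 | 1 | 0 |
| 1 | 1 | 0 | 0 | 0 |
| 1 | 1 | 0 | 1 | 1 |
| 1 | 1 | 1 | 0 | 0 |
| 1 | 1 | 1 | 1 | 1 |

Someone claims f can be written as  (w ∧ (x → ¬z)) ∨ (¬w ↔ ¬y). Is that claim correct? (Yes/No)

Check the formula against f row by row:
  x=0, y=0, z=0, w=0: formula gives 1, f = 1 ✓
  x=0, y=0, z=0, w=1: formula gives 1, f = 1 ✓
  x=0, y=0, z=1, w=0: formula gives 1, f = 1 ✓
  x=0, y=0, z=1, w=1: formula gives 1, f = 1 ✓
  … (the remaining 12 rows also agree.)
All 16 rows match — the expression computes f exactly.

Yes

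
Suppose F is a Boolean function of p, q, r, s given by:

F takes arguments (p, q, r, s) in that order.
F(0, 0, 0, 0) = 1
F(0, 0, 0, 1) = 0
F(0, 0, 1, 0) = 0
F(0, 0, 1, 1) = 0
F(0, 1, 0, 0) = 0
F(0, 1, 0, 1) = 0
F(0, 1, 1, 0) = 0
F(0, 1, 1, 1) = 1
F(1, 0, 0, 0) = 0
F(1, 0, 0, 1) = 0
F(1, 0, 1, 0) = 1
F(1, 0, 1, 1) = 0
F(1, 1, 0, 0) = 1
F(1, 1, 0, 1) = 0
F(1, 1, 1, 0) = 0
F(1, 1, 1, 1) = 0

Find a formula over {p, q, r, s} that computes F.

The 1-rows are (0,0,0,0), (0,1,1,1), (1,0,1,0), (1,1,0,0). Each contributes one minterm — ¬p·¬q·¬r·¬s; ¬p·q·r·s; p·¬q·r·¬s; p·q·¬r·¬s — and their disjunction is a sum-of-products form of F.

F(p, q, r, s) = (((((p' · q') · r') · s') + (((p' · q) · r) · s)) + (((p · q') · r) · s')) + (((p · q) · r') · s')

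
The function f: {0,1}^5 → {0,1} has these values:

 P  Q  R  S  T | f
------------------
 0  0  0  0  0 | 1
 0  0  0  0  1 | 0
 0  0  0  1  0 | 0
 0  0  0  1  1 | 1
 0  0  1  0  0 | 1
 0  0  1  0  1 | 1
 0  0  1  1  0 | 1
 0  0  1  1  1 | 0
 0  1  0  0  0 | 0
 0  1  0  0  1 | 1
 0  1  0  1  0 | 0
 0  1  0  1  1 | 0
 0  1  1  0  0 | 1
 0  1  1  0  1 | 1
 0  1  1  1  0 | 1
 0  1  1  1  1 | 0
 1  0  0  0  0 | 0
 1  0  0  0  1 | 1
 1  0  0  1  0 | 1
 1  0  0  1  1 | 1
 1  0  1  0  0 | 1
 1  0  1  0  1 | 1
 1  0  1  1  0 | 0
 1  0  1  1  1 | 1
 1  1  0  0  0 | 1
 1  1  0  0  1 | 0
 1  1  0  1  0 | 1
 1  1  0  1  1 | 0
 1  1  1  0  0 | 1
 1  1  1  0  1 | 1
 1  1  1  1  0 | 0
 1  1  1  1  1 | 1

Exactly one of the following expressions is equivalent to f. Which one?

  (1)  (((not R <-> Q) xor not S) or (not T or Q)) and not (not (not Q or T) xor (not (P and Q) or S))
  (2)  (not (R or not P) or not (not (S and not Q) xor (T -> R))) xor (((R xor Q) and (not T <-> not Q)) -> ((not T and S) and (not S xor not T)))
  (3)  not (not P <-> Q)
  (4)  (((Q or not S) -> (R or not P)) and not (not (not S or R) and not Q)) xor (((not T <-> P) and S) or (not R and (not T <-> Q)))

(1) disagrees with f on (0,0,0,0,0) (formula → 0, table → 1); rule it out.
(2) disagrees with f on (0,0,0,0,0) (formula → 0, table → 1); rule it out.
(3) disagrees with f on (0,0,0,0,1) (formula → 1, table → 0); rule it out.
(4) is the remaining candidate, and it agrees with f on all 32 inputs.

4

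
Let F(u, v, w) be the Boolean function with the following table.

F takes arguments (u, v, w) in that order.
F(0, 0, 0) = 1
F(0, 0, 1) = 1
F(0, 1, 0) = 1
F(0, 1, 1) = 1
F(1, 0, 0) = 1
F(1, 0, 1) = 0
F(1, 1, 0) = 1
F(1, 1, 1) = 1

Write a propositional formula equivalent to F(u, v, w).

F is 0 on exactly one input, (1,0,1), whose minterm is u·¬v·w. So F is the negation of that single conjunction.

F(u, v, w) = ~((u & ~v) & w)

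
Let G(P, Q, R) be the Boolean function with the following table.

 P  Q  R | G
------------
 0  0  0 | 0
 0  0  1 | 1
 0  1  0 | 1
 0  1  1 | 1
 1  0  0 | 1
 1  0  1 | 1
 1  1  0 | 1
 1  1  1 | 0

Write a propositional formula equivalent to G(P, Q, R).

The 0-rows are (0,0,0), (1,1,1). Take each as a conjunction (¬P·¬Q·¬R, P·Q·R), form their disjunction, and complement — that gives a formula that is 1 everywhere G is.

G(P, Q, R) = (((P' · Q') · R') + ((P · Q) · R))'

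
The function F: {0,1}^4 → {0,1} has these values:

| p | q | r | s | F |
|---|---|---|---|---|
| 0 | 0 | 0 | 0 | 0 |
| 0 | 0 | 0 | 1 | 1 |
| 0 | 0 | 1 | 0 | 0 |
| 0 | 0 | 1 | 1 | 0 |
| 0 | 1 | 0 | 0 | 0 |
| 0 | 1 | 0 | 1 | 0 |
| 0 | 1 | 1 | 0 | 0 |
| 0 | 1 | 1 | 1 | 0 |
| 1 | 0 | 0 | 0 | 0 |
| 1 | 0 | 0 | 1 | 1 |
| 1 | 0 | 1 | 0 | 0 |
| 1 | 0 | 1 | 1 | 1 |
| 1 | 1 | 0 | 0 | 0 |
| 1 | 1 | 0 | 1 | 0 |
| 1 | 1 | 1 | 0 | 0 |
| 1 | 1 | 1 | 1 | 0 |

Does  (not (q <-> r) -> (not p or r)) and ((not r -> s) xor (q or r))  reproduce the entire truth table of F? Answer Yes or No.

No

Test each input against both F and the formula:
  p=0, q=0, r=0, s=0: formula gives 0, F = 0 ✓
  p=0, q=0, r=0, s=1: formula gives 1, F = 1 ✓
  p=0, q=0, r=1, s=0: formula gives 0, F = 0 ✓
  p=0, q=0, r=1, s=1: formula gives 0, F = 0 ✓
  p=0, q=1, r=0, s=0: formula gives 1, but F = 0 ✗
A single disagreement suffices: at (0,1,0,0) they differ, so the formula does not compute F.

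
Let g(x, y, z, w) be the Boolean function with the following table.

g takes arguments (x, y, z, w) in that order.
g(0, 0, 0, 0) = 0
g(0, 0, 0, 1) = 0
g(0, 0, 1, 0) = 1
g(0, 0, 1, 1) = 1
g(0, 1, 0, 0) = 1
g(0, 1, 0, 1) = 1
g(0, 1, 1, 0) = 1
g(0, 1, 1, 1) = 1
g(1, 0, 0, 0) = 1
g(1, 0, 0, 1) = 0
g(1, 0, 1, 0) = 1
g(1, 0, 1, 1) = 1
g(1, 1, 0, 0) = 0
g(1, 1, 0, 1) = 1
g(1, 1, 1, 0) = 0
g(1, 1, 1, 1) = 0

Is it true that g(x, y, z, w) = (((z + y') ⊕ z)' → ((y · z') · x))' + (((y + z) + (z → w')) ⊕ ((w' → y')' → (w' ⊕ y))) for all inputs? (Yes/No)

Test each input against both g and the formula:
  x=0, y=0, z=0, w=0: formula gives 0, g = 0 ✓
  x=0, y=0, z=0, w=1: formula gives 0, g = 0 ✓
  x=0, y=0, z=1, w=0: formula gives 1, g = 1 ✓
  x=0, y=0, z=1, w=1: formula gives 1, g = 1 ✓
  …
  x=1, y=0, z=0, w=0: formula gives 0, but g = 1 ✗
Row (1,0,0,0) is a counterexample, so the formula is not equivalent to g.

No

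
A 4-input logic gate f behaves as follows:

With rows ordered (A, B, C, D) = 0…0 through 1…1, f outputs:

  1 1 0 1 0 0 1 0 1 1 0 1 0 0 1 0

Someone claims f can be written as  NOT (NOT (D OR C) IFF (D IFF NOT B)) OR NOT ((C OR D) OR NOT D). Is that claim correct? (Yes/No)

Yes

Check the formula against f row by row:
  A=0, B=0, C=0, D=0: formula gives 1, f = 1 ✓
  A=0, B=0, C=0, D=1: formula gives 1, f = 1 ✓
  A=0, B=0, C=1, D=0: formula gives 0, f = 0 ✓
  A=0, B=0, C=1, D=1: formula gives 1, f = 1 ✓
  …and likewise for the remaining 12 rows.
No disagreement on any input; they are logically equivalent.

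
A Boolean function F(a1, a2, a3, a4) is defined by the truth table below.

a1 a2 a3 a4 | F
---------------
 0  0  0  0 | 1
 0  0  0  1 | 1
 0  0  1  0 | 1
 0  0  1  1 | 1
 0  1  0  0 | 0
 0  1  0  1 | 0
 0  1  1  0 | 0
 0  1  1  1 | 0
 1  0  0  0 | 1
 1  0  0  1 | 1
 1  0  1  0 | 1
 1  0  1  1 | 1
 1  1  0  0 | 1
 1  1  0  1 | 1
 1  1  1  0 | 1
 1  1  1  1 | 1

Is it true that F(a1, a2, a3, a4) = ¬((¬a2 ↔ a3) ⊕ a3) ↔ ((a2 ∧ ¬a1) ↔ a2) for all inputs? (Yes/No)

Evaluate ¬((¬a2 ↔ a3) ⊕ a3) ↔ ((a2 ∧ ¬a1) ↔ a2) on each row and compare to F:
  a1=0, a2=0, a3=0, a4=0: formula gives 1, F = 1 ✓
  a1=0, a2=0, a3=0, a4=1: formula gives 1, F = 1 ✓
  a1=0, a2=0, a3=1, a4=0: formula gives 1, F = 1 ✓
  a1=0, a2=0, a3=1, a4=1: formula gives 1, F = 1 ✓
  …and likewise for the remaining 12 rows.
Every row agrees, so the formula is equivalent.

Yes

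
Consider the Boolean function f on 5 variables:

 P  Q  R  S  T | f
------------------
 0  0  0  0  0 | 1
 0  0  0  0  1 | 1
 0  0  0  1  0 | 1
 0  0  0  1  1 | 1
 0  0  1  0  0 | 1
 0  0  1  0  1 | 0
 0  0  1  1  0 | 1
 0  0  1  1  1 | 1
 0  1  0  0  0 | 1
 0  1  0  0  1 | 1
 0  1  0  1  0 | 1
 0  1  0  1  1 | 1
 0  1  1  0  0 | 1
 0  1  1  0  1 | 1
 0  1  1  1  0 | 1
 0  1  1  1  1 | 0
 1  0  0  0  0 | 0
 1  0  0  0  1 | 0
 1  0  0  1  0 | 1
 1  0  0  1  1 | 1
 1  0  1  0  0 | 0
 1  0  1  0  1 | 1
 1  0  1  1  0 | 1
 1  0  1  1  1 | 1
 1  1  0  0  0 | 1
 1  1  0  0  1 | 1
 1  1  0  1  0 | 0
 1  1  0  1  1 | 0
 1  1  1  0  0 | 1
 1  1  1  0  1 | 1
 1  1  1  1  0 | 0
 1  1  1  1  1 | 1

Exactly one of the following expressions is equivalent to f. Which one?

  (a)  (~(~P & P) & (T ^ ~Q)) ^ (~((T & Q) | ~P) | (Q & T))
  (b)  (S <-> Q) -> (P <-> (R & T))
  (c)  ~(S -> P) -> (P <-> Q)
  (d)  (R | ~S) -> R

(a) disagrees with f on (0,0,0,0,1) (formula → 0, table → 1); rule it out.
(c) disagrees with f on (0,0,1,0,1) (formula → 1, table → 0); rule it out.
(d) disagrees with f on (0,0,0,0,0) (formula → 0, table → 1); rule it out.
Only (b) survives; checking it on all 32 rows confirms it matches f.

b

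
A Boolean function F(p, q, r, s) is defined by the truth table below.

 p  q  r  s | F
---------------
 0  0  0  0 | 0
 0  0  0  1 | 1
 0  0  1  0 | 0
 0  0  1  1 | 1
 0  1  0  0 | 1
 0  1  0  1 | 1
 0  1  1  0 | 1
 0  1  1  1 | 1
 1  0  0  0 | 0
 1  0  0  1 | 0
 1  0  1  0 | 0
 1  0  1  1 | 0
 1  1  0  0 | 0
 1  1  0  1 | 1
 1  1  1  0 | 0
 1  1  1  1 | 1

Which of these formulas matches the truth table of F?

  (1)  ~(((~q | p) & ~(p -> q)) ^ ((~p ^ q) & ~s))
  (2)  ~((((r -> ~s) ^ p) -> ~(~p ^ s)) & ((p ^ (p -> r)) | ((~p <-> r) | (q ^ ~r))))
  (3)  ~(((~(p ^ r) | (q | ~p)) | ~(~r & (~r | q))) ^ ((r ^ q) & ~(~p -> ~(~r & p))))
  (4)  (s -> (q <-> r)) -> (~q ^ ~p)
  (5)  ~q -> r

1

(2): at (0,0,0,0) it gives 1, but F = 0 — eliminated.
(3): at (0,0,0,1) it gives 0, but F = 1 — eliminated.
(4): at (0,0,0,1) it gives 0, but F = 1 — eliminated.
(5): at (0,0,0,1) it gives 0, but F = 1 — eliminated.
(1) is the remaining candidate, and it agrees with F on all 16 inputs.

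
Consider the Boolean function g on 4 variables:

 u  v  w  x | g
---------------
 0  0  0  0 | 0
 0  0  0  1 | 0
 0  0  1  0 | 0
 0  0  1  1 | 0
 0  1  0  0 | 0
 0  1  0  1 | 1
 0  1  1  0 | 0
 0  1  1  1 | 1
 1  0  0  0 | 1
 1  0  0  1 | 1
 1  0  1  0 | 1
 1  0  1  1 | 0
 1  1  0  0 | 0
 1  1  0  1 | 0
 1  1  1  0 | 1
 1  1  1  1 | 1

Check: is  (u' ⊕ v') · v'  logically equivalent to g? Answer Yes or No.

No

Test each input against both g and the formula:
  u=0, v=0, w=0, x=0: formula gives 0, g = 0 ✓
  u=0, v=0, w=0, x=1: formula gives 0, g = 0 ✓
  u=0, v=0, w=1, x=0: formula gives 0, g = 0 ✓
  u=0, v=0, w=1, x=1: formula gives 0, g = 0 ✓
  …
  u=0, v=1, w=0, x=1: formula gives 0, but g = 1 ✗
Since they disagree at (0,1,0,1), the expression is not a correct formula for g.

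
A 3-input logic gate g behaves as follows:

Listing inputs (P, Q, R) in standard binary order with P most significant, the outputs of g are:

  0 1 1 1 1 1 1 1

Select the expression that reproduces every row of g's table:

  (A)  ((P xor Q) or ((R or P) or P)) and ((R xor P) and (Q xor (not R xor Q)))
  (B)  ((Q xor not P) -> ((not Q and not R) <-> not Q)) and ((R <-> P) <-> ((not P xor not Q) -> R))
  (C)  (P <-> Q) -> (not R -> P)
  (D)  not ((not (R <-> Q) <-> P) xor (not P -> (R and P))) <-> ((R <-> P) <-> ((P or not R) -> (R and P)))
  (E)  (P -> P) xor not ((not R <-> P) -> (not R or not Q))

(A): at (0,0,1) it gives 0, but g = 1 — eliminated.
(B): at (0,0,0) it gives 1, but g = 0 — eliminated.
(D): at (0,0,0) it gives 1, but g = 0 — eliminated.
(E): at (0,0,0) it gives 1, but g = 0 — eliminated.
(C) is the remaining candidate, and it agrees with g on all 8 inputs.

C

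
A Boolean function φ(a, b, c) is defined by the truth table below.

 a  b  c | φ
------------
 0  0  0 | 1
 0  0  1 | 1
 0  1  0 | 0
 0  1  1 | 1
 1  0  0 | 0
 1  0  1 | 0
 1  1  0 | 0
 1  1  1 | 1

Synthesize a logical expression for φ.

Collect the rows where φ=1 — (0,0,0), (0,0,1), (0,1,1), (1,1,1) — and write one minterm per row: ¬a·¬b·¬c, ¬a·¬b·c, ¬a·b·c, a·b·c. Their union (logical OR) reproduces the table exactly.

φ(a, b, c) = ((((NOT a AND NOT b) AND NOT c) OR ((NOT a AND NOT b) AND c)) OR ((NOT a AND b) AND c)) OR ((a AND b) AND c)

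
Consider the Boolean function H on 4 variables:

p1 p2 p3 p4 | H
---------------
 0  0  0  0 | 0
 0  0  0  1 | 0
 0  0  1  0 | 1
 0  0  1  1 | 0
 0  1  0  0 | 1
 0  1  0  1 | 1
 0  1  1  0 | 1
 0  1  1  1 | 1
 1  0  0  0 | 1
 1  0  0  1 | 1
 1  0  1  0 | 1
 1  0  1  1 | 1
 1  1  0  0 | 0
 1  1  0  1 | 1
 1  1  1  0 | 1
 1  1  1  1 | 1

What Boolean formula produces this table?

H(p1, p2, p3, p4) = ((((((p1' · p2') · p3') · p4') + (((p1' · p2') · p3') · p4)) + (((p1' · p2') · p3) · p4)) + (((p1 · p2) · p3') · p4'))'

There are just 4 zero rows: (0,0,0,0), (0,0,0,1), (0,0,1,1), (1,1,0,0). Their minterms are ¬p1·¬p2·¬p3·¬p4, ¬p1·¬p2·¬p3·p4, ¬p1·¬p2·p3·p4, p1·p2·¬p3·¬p4; the OR of those covers precisely the 0-outputs, and negating it yields H.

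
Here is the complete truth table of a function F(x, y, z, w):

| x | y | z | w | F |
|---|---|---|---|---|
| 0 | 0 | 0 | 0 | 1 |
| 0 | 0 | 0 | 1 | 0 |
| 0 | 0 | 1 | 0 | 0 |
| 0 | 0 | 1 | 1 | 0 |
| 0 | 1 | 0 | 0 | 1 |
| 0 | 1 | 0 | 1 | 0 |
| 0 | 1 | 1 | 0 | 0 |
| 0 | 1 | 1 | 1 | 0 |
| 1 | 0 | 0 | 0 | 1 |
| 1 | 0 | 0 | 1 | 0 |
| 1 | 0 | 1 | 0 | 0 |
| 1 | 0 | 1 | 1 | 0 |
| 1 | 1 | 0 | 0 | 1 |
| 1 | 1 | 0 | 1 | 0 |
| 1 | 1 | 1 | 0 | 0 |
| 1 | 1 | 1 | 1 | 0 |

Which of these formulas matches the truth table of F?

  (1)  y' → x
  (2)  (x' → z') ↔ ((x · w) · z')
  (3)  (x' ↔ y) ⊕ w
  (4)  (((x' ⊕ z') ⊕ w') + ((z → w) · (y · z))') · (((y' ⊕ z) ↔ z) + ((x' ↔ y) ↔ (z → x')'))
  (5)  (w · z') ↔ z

(1) fails at (0,0,0,0): the formula yields 0, F is 1.
(2) fails at (0,0,0,0): the formula yields 0, F is 1.
(3) fails at (0,0,0,0): the formula yields 0, F is 1.
(4) fails at (0,0,0,1): the formula yields 1, F is 0.
That leaves (5). Evaluating it on every row reproduces the table of F exactly.

5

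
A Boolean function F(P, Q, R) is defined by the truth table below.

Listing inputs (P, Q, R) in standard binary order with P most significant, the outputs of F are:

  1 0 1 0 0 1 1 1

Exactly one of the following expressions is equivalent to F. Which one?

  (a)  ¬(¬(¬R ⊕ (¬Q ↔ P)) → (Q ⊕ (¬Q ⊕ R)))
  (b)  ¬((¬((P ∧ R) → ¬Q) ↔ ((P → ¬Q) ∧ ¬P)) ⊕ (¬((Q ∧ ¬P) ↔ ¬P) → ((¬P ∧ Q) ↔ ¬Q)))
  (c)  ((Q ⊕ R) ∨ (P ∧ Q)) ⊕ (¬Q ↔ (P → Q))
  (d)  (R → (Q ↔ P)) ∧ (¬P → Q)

(a): at (0,0,0) it gives 0, but F = 1 — eliminated.
(b): at (0,0,1) it gives 1, but F = 0 — eliminated.
(d): at (0,0,0) it gives 0, but F = 1 — eliminated.
Only (c) survives; checking it on all 8 rows confirms it matches F.

c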